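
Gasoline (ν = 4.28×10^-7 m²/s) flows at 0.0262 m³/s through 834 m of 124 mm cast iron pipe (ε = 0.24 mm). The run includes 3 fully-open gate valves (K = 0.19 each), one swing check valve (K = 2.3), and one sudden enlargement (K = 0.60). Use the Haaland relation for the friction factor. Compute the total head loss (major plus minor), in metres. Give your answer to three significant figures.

H_L ≈ 38.8 m

V = 4Q/(πD²) = 2.170 m/s; V²/2g = 0.2399 m
Re = 6.29×10^5, ε/D = 0.00194 → f = 0.02353 (Haaland)
Major: h_f = f(L/D)·V²/2g = 0.02353·6726·0.2399 = 37.96 m
Minor: ΣK = 3.47; h_m = ΣK·V²/2g = 0.8325 m
Total H_L = 37.96 + 0.8325 = 38.80 m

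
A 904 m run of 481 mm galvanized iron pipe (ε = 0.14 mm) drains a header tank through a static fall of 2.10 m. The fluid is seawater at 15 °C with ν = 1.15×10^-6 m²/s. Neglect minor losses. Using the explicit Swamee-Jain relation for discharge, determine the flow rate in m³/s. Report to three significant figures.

Swamee-Jain (Type II): Q = -0.965·√(gD⁵h_f/L)·ln[ε/(3.7D) + √(3.17ν²L/(gD³h_f))]
√(gD⁵h_f/L) = √(9.81·0.481⁵·2.10/904) = 0.02422
ε/(3.7D) = 7.87×10^-5; √(3.17ν²L/(gD³h_f)) = 4.07×10^-5
Q = -0.965·0.02422·ln(1.193×10^-4) = 0.2112 m³/s
Check: V = 1.16 m/s, Re = 4.86×10^5, f = 0.01633, h_f = 2.11 m ≈ 2.10 m ✓

Q ≈ 0.211 m³/s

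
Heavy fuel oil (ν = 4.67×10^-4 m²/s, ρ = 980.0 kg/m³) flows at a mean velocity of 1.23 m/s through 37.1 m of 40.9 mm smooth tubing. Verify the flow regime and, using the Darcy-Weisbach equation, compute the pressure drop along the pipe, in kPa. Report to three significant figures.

Re = VD/ν = 1.23·0.04090/4.67×10^-4 = 108 → laminar (Re < 2300)
f = 64/Re = 0.5941
h_f = f(L/D)V²/(2g) = 0.5941·(37.1/0.04090)·1.23²/(2·9.81) = 41.56 m
Δp = ρg·h_f = 980.0·9.81·41.56 = 399.5 kPa

Δp ≈ 400 kPa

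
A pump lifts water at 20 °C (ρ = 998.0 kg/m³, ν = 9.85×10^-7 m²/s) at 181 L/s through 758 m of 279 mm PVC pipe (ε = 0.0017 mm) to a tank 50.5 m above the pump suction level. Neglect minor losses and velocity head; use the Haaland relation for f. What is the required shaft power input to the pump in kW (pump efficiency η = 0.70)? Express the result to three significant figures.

V = 4Q/(πD²) = 2.961 m/s; Re = 8.39×10^5; ε/D = 6.09×10^-6; f = 0.01203
h_f = f(L/D)V²/2g = 14.60 m
Total head H = z + h_f = 50.5 + 14.60 = 65.10 m
P_hyd = ρgQH = 998.0·9.81·0.181·65.10 = 115.4 kW
P_shaft = P_hyd/η = 115.4/0.70 = 164.8 kW

P_shaft ≈ 165 kW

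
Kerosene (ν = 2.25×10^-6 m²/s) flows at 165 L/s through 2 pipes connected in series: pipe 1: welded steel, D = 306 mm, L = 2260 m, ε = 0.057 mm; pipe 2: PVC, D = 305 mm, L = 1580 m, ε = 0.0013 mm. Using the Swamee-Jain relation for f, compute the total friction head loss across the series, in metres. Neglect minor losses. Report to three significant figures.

Pipe 1: V = 2.244 m/s, Re = 3.05×10^5, ε/D = 1.86×10^-4, f = 0.01617, h_1 = f(L/D)V²/2g = 30.64 m
Pipe 2: V = 2.258 m/s, Re = 3.06×10^5, ε/D = 4.26×10^-6, f = 0.01437, h_2 = f(L/D)V²/2g = 19.35 m
Series → Q common, losses add: H = Σh = 49.99 m

H ≈ 50.0 m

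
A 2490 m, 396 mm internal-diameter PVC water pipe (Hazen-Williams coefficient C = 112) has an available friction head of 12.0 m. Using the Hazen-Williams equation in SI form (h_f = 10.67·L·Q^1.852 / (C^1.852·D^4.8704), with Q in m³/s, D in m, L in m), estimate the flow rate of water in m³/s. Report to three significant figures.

Q ≈ 0.153 m³/s

Rearranging: Q = [h_f·C^1.852·D^4.8704 / (10.67·L)]^(1/1.852)
Q = [12.0·112^1.852·0.396^4.8704 / (10.67·2490)]^0.540 = 0.1531 m³/s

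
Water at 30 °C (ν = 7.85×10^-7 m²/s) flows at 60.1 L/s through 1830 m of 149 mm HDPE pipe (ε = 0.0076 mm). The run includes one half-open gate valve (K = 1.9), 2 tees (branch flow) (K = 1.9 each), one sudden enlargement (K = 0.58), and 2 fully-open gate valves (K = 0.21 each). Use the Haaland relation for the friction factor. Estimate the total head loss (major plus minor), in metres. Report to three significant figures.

V = 4Q/(πD²) = 3.447 m/s; V²/2g = 0.6055 m
Re = 6.54×10^5, ε/D = 5.10×10^-5 → f = 0.01319 (Haaland)
Major: h_f = f(L/D)·V²/2g = 0.01319·12282·0.6055 = 98.13 m
Minor: ΣK = 6.70; h_m = ΣK·V²/2g = 4.057 m
Total H_L = 98.13 + 4.057 = 102.2 m

H_L ≈ 102 m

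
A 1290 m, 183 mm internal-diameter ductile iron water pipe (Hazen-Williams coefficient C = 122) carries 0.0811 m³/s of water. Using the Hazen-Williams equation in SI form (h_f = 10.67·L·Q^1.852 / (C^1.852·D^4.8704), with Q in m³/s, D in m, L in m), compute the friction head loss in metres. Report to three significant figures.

h_f = 10.67·1290·0.0811^1.852 / (122^1.852·0.183^4.8704) = 70.22 m

h_f ≈ 70.2 m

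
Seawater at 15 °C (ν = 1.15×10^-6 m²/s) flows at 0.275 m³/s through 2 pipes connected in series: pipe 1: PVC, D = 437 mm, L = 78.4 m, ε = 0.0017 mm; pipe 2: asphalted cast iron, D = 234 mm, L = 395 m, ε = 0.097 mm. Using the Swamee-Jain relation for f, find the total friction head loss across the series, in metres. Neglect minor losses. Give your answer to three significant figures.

Pipe 1: V = 1.833 m/s, Re = 6.97×10^5, ε/D = 3.89×10^-6, f = 0.01242, h_1 = f(L/D)V²/2g = 0.3819 m
Pipe 2: V = 6.395 m/s, Re = 1.30×10^6, ε/D = 4.15×10^-4, f = 0.01656, h_2 = f(L/D)V²/2g = 58.25 m
Series → Q common, losses add: H = Σh = 58.63 m

H ≈ 58.6 m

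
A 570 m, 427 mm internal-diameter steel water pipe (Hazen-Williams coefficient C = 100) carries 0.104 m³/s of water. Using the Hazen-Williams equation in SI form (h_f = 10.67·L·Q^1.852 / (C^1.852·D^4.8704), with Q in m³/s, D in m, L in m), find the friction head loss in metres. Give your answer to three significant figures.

h_f ≈ 1.15 m

h_f = 10.67·570·0.104^1.852 / (100^1.852·0.427^4.8704) = 1.147 m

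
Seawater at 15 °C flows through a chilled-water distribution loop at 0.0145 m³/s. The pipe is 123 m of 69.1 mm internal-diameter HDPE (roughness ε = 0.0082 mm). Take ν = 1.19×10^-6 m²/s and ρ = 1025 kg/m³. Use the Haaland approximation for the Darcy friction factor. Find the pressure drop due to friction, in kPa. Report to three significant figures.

V = 4Q/(πD²) = 4·0.0145/(π·0.0691²) = 3.867 m/s
Re = VD/ν = 3.867·0.0691/1.19×10^-6 = 2.25×10^5 → turbulent
ε/D = 0.0082/69.1 = 1.19×10^-4
Haaland: f = 0.01604
h_f = f(L/D)V²/(2g) = 0.01604·(123/0.0691)·3.867²/(2·9.81) = 21.75 m
Δp = ρg·h_f = 1025·9.81·21.75 = 218.7 kPa

Δp ≈ 219 kPa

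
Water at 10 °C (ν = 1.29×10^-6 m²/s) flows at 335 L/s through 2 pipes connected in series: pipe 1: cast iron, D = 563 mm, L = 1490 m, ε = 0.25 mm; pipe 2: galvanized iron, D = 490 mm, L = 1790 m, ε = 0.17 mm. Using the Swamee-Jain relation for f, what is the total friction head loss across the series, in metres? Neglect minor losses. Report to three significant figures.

H ≈ 13.9 m

Pipe 1: V = 1.346 m/s, Re = 5.87×10^5, ε/D = 4.44×10^-4, f = 0.01727, h_1 = f(L/D)V²/2g = 4.219 m
Pipe 2: V = 1.776 m/s, Re = 6.75×10^5, ε/D = 3.47×10^-4, f = 0.01645, h_2 = f(L/D)V²/2g = 9.666 m
Series → Q common, losses add: H = Σh = 13.88 m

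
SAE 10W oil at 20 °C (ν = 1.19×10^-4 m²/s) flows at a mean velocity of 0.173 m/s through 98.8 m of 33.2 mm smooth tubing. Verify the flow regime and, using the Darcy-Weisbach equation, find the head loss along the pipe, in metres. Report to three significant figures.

h_f ≈ 6.02 m

Re = VD/ν = 0.173·0.03320/1.19×10^-4 = 48.3 → laminar (Re < 2300)
f = 64/Re = 1.326
h_f = f(L/D)V²/(2g) = 1.326·(98.8/0.03320)·0.173²/(2·9.81) = 6.019 m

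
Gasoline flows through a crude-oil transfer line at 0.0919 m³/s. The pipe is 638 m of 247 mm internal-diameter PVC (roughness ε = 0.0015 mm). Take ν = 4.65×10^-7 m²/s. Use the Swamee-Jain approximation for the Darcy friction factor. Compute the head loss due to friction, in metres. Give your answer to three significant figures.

V = 4Q/(πD²) = 4·0.0919/(π·0.247²) = 1.918 m/s
Re = VD/ν = 1.918·0.247/4.65×10^-7 = 1.02×10^6 → turbulent
ε/D = 0.0015/247 = 6.07×10^-6
Swamee-Jain: f = 0.01172
h_f = f(L/D)V²/(2g) = 0.01172·(638/0.247)·1.918²/(2·9.81) = 5.678 m

h_f ≈ 5.68 m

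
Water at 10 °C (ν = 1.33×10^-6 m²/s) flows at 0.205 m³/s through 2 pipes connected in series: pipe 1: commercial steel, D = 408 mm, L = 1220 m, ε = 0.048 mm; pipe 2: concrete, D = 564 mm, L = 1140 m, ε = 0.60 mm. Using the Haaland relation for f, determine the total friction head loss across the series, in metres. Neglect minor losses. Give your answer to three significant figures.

Pipe 1: V = 1.568 m/s, Re = 4.81×10^5, ε/D = 1.18×10^-4, f = 0.01452, h_1 = f(L/D)V²/2g = 5.441 m
Pipe 2: V = 0.8206 m/s, Re = 3.48×10^5, ε/D = 0.00106, f = 0.02068, h_2 = f(L/D)V²/2g = 1.435 m
Series → Q common, losses add: H = Σh = 6.875 m

H ≈ 6.88 m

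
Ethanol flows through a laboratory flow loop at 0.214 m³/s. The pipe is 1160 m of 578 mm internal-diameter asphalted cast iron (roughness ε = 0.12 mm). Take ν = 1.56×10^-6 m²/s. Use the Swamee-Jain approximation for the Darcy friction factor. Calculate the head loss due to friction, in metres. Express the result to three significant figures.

V = 4Q/(πD²) = 4·0.214/(π·0.578²) = 0.8156 m/s
Re = VD/ν = 0.8156·0.578/1.56×10^-6 = 3.02×10^5 → turbulent
ε/D = 0.12/578 = 2.08×10^-4
Swamee-Jain: f = 0.01636
h_f = f(L/D)V²/(2g) = 0.01636·(1160/0.578)·0.8156²/(2·9.81) = 1.113 m

h_f ≈ 1.11 m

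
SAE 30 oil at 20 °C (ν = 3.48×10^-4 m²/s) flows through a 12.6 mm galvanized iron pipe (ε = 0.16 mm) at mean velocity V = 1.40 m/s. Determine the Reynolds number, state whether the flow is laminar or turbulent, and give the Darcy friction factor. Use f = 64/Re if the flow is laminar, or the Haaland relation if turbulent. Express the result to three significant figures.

Re ≈ 50.7; laminar; f = 64/Re ≈ 1.26

Re = VD/ν = 1.400·0.0126/3.48×10^-4 = 50.7
Re < 2300 → laminar → f = 64/Re = 1.263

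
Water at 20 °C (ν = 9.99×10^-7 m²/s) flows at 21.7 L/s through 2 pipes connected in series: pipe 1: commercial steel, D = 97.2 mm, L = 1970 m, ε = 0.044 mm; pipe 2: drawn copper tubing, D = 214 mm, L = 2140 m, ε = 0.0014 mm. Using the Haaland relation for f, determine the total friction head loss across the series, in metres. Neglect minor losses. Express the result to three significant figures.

H ≈ 161 m

Pipe 1: V = 2.924 m/s, Re = 2.85×10^5, ε/D = 4.53×10^-4, f = 0.01786, h_1 = f(L/D)V²/2g = 157.8 m
Pipe 2: V = 0.6033 m/s, Re = 1.29×10^5, ε/D = 6.54×10^-6, f = 0.01693, h_2 = f(L/D)V²/2g = 3.142 m
Series → Q common, losses add: H = Σh = 160.9 m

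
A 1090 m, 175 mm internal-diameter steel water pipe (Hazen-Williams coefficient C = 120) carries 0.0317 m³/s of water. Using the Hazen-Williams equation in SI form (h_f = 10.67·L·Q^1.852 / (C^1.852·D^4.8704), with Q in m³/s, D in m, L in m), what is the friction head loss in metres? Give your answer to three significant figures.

h_f = 10.67·1090·0.0317^1.852 / (120^1.852·0.175^4.8704) = 13.35 m

h_f ≈ 13.4 m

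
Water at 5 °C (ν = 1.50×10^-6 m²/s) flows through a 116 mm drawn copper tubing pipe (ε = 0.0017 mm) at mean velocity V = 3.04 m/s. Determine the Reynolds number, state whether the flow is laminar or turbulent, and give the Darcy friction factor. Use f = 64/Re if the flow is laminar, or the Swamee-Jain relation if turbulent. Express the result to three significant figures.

Re ≈ 2.35×10^5; turbulent; f ≈ 0.0152

Re = VD/ν = 3.040·0.116/1.50×10^-6 = 2.35×10^5
Re > 4000 → turbulent; ε/D = 1.47×10^-5
Swamee-Jain: f = 0.01520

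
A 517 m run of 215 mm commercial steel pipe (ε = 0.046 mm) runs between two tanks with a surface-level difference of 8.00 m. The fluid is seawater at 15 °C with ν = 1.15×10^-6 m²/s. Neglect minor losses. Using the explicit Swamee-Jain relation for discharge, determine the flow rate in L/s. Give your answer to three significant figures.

Q ≈ 73.4 L/s

Swamee-Jain (Type II): Q = -0.965·√(gD⁵h_f/L)·ln[ε/(3.7D) + √(3.17ν²L/(gD³h_f))]
√(gD⁵h_f/L) = √(9.81·0.215⁵·8.00/517) = 0.008351
ε/(3.7D) = 5.78×10^-5; √(3.17ν²L/(gD³h_f)) = 5.27×10^-5
Q = -0.965·0.008351·ln(1.105×10^-4) = 0.07341 m³/s
Check: V = 2.02 m/s, Re = 3.78×10^5, f = 0.01604, h_f = 8.04 m ≈ 8.00 m ✓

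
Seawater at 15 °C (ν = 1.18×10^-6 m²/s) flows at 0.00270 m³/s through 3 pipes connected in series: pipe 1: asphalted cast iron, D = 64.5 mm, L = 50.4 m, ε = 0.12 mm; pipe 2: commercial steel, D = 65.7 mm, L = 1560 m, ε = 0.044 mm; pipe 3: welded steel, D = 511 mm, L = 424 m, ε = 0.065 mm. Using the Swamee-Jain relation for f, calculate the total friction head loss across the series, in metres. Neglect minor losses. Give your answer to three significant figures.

H ≈ 18.9 m

Pipe 1: V = 0.8263 m/s, Re = 4.52×10^4, ε/D = 0.00186, f = 0.02673, h_1 = f(L/D)V²/2g = 0.7268 m
Pipe 2: V = 0.7964 m/s, Re = 4.43×10^4, ε/D = 6.70×10^-4, f = 0.02362, h_2 = f(L/D)V²/2g = 18.13 m
Pipe 3: V = 0.01317 m/s, Re = 5700, ε/D = 1.27×10^-4, f = 0.03655, h_3 = f(L/D)V²/2g = 2.679×10^-4 m
Series → Q common, losses add: H = Σh = 18.86 m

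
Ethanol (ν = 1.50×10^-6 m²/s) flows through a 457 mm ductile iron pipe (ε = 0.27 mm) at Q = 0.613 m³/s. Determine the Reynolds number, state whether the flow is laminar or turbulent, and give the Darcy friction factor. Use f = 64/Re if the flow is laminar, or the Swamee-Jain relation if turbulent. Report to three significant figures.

Re ≈ 1.14×10^6; turbulent; f ≈ 0.0178

V = 4Q/(πD²) = 3.737 m/s
Re = VD/ν = 3.737·0.457/1.50×10^-6 = 1.14×10^6
Re > 4000 → turbulent; ε/D = 5.91×10^-4
Swamee-Jain: f = 0.01783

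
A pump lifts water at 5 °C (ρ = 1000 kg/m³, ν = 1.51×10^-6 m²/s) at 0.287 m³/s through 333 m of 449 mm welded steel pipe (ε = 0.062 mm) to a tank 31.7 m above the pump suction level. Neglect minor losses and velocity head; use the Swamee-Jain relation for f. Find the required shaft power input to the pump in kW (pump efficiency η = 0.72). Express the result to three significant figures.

P_shaft ≈ 131 kW

V = 4Q/(πD²) = 1.813 m/s; Re = 5.39×10^5; ε/D = 1.38×10^-4; f = 0.01478
h_f = f(L/D)V²/2g = 1.836 m
Total head H = z + h_f = 31.7 + 1.836 = 33.54 m
P_hyd = ρgQH = 1000·9.81·0.287·33.54 = 94.42 kW
P_shaft = P_hyd/η = 94.42/0.72 = 131.1 kW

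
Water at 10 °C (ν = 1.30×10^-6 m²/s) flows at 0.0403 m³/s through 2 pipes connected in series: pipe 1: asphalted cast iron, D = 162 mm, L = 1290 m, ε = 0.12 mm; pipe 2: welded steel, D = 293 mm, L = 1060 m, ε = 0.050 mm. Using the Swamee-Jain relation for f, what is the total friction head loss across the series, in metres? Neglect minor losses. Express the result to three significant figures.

H ≈ 32.0 m

Pipe 1: V = 1.955 m/s, Re = 2.44×10^5, ε/D = 7.41×10^-4, f = 0.01983, h_1 = f(L/D)V²/2g = 30.77 m
Pipe 2: V = 0.5977 m/s, Re = 1.35×10^5, ε/D = 1.71×10^-4, f = 0.01794, h_2 = f(L/D)V²/2g = 1.182 m
Series → Q common, losses add: H = Σh = 31.95 m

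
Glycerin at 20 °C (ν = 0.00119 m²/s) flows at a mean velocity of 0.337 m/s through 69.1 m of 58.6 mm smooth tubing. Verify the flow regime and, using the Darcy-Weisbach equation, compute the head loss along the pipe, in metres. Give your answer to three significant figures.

h_f ≈ 26.3 m

Re = VD/ν = 0.337·0.05860/0.00119 = 16.6 → laminar (Re < 2300)
f = 64/Re = 3.857
h_f = f(L/D)V²/(2g) = 3.857·(69.1/0.05860)·0.337²/(2·9.81) = 26.32 m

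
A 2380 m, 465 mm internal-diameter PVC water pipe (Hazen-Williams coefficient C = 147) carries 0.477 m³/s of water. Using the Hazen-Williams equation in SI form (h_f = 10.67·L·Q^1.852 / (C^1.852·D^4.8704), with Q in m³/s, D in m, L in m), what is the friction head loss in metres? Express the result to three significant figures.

h_f = 10.67·2380·0.477^1.852 / (147^1.852·0.465^4.8704) = 26.01 m

h_f ≈ 26.0 m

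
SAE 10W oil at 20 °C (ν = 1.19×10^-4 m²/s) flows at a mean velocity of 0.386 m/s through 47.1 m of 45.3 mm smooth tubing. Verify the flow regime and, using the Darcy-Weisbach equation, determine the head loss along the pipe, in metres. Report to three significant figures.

Re = VD/ν = 0.386·0.04530/1.19×10^-4 = 147 → laminar (Re < 2300)
f = 64/Re = 0.4356
h_f = f(L/D)V²/(2g) = 0.4356·(47.1/0.04530)·0.386²/(2·9.81) = 3.439 m

h_f ≈ 3.44 m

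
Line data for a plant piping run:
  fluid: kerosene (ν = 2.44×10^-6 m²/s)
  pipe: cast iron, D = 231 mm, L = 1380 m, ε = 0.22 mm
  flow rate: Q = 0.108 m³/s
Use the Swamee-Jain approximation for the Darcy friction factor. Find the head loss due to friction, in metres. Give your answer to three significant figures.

V = 4Q/(πD²) = 4·0.108/(π·0.231²) = 2.577 m/s
Re = VD/ν = 2.577·0.231/2.44×10^-6 = 2.44×10^5 → turbulent
ε/D = 0.22/231 = 9.52×10^-4
Swamee-Jain: f = 0.02076
h_f = f(L/D)V²/(2g) = 0.02076·(1380/0.231)·2.577²/(2·9.81) = 41.98 m

h_f ≈ 42.0 m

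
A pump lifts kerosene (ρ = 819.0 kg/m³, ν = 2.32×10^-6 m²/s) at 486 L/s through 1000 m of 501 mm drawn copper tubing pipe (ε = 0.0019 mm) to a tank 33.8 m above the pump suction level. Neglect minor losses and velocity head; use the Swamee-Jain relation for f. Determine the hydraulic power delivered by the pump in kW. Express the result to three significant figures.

P_hyd ≈ 163 kW

V = 4Q/(πD²) = 2.465 m/s; Re = 5.32×10^5; ε/D = 3.79×10^-6; f = 0.01301
h_f = f(L/D)V²/2g = 8.044 m
Total head H = z + h_f = 33.8 + 8.044 = 41.84 m
P_hyd = ρgQH = 819.0·9.81·0.486·41.84 = 163.4 kW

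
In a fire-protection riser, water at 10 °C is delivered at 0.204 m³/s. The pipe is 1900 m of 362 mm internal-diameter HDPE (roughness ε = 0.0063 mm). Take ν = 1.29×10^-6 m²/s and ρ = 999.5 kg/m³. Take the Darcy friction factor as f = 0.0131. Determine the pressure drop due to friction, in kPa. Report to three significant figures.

V = 4Q/(πD²) = 4·0.204/(π·0.362²) = 1.982 m/s
h_f = f(L/D)V²/(2g) = 0.01310·(1900/0.362)·1.982²/(2·9.81) = 13.77 m
Δp = ρg·h_f = 999.5·9.81·13.77 = 135.0 kPa

Δp ≈ 135 kPa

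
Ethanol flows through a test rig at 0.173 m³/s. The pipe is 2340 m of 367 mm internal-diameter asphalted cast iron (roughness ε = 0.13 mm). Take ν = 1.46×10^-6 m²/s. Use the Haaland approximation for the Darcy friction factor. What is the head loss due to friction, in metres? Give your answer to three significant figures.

h_f ≈ 14.6 m

V = 4Q/(πD²) = 4·0.173/(π·0.367²) = 1.635 m/s
Re = VD/ν = 1.635·0.367/1.46×10^-6 = 4.11×10^5 → turbulent
ε/D = 0.13/367 = 3.54×10^-4
Haaland: f = 0.01678
h_f = f(L/D)V²/(2g) = 0.01678·(2340/0.367)·1.635²/(2·9.81) = 14.58 m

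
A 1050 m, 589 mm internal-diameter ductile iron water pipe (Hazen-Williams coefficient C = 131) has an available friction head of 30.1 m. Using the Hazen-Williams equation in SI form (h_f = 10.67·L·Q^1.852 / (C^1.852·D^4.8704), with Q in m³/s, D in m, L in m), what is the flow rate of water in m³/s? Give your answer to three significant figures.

Rearranging: Q = [h_f·C^1.852·D^4.8704 / (10.67·L)]^(1/1.852)
Q = [30.1·131^1.852·0.589^4.8704 / (10.67·1050)]^0.540 = 1.332 m³/s

Q ≈ 1.33 m³/s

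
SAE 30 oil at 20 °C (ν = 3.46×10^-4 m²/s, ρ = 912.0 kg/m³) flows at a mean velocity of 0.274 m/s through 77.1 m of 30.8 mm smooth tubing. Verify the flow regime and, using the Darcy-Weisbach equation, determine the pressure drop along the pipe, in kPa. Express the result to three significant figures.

Re = VD/ν = 0.274·0.03080/3.46×10^-4 = 24.4 → laminar (Re < 2300)
f = 64/Re = 2.624
h_f = f(L/D)V²/(2g) = 2.624·(77.1/0.03080)·0.274²/(2·9.81) = 25.13 m
Δp = ρg·h_f = 912.0·9.81·25.13 = 224.9 kPa

Δp ≈ 225 kPa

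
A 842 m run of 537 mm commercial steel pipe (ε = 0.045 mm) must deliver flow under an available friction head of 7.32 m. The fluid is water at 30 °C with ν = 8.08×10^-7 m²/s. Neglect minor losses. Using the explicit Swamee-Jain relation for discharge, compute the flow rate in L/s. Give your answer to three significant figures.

Swamee-Jain (Type II): Q = -0.965·√(gD⁵h_f/L)·ln[ε/(3.7D) + √(3.17ν²L/(gD³h_f))]
√(gD⁵h_f/L) = √(9.81·0.537⁵·7.32/842) = 0.06171
ε/(3.7D) = 2.26×10^-5; √(3.17ν²L/(gD³h_f)) = 1.25×10^-5
Q = -0.965·0.06171·ln(3.517×10^-5) = 0.6107 m³/s
Check: V = 2.70 m/s, Re = 1.79×10^6, f = 0.01267, h_f = 7.36 m ≈ 7.32 m ✓

Q ≈ 611 L/s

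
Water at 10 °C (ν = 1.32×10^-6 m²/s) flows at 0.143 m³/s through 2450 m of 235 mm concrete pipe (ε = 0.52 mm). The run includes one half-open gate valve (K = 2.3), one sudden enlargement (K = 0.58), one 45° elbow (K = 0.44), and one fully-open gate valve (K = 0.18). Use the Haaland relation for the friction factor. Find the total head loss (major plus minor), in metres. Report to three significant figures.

V = 4Q/(πD²) = 3.297 m/s; V²/2g = 0.5540 m
Re = 5.87×10^5, ε/D = 0.00221 → f = 0.02437 (Haaland)
Major: h_f = f(L/D)·V²/2g = 0.02437·10426·0.5540 = 140.7 m
Minor: ΣK = 3.50; h_m = ΣK·V²/2g = 1.939 m
Total H_L = 140.7 + 1.939 = 142.7 m

H_L ≈ 143 m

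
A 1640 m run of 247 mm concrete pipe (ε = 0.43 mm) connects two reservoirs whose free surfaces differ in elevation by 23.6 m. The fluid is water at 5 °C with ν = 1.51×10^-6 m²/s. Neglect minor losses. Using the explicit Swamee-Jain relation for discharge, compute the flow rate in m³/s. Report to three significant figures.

Swamee-Jain (Type II): Q = -0.965·√(gD⁵h_f/L)·ln[ε/(3.7D) + √(3.17ν²L/(gD³h_f))]
√(gD⁵h_f/L) = √(9.81·0.247⁵·23.6/1640) = 0.01139
ε/(3.7D) = 4.71×10^-4; √(3.17ν²L/(gD³h_f)) = 5.83×10^-5
Q = -0.965·0.01139·ln(5.288×10^-4) = 0.08295 m³/s
Check: V = 1.73 m/s, Re = 2.83×10^5, f = 0.02343, h_f = 23.8 m ≈ 23.6 m ✓

Q ≈ 0.0829 m³/s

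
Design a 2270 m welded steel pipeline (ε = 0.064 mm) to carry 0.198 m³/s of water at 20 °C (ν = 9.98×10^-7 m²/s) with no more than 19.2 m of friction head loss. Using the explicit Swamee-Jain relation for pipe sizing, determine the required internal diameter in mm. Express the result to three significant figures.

Swamee-Jain (Type III): D = 0.66·[ε^1.25·(LQ²/(gh_f))^4.75 + ν·Q^9.4·(L/(gh_f))^5.2]^0.04
LQ²/(gh_f) = 0.4725; L/(gh_f) = 12.05
Term 1 = ε^1.25·(…)^4.75 = 1.63×10^-7; Term 2 = ν·Q^9.4·(…)^5.2 = 1.02×10^-7
D = 0.66·(1.63×10^-7 + 1.02×10^-7)^0.04 = 0.3601 m = 360 mm
Check: V = 1.94 m/s, Re = 7.01×10^5, f = 0.01487, h_f = 18.1 m ≈ 19.2 m ✓

D ≈ 360 mm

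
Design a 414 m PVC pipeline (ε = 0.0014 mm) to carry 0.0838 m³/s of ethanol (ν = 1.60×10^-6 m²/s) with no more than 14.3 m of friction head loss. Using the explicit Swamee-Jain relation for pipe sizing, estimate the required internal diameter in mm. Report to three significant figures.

Swamee-Jain (Type III): D = 0.66·[ε^1.25·(LQ²/(gh_f))^4.75 + ν·Q^9.4·(L/(gh_f))^5.2]^0.04
LQ²/(gh_f) = 0.02072; L/(gh_f) = 2.951
Term 1 = ε^1.25·(…)^4.75 = 4.85×10^-16; Term 2 = ν·Q^9.4·(…)^5.2 = 3.36×10^-14
D = 0.66·(4.85×10^-16 + 3.36×10^-14)^0.04 = 0.1909 m = 191 mm
Check: V = 2.93 m/s, Re = 3.49×10^5, f = 0.01407, h_f = 13.3 m ≈ 14.3 m ✓

D ≈ 191 mm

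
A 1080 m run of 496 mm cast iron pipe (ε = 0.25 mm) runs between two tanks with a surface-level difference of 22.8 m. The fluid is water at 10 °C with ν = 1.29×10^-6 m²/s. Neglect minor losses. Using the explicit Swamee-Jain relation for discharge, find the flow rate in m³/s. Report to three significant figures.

Swamee-Jain (Type II): Q = -0.965·√(gD⁵h_f/L)·ln[ε/(3.7D) + √(3.17ν²L/(gD³h_f))]
√(gD⁵h_f/L) = √(9.81·0.496⁵·22.8/1080) = 0.07885
ε/(3.7D) = 1.36×10^-4; √(3.17ν²L/(gD³h_f)) = 1.44×10^-5
Q = -0.965·0.07885·ln(1.507×10^-4) = 0.6696 m³/s
Check: V = 3.47 m/s, Re = 1.33×10^6, f = 0.01720, h_f = 22.9 m ≈ 22.8 m ✓

Q ≈ 0.670 m³/s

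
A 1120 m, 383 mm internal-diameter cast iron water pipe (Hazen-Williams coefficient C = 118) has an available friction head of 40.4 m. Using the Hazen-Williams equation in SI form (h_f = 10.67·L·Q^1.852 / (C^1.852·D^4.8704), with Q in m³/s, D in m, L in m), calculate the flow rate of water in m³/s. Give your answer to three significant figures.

Q ≈ 0.438 m³/s

Rearranging: Q = [h_f·C^1.852·D^4.8704 / (10.67·L)]^(1/1.852)
Q = [40.4·118^1.852·0.383^4.8704 / (10.67·1120)]^0.540 = 0.4381 m³/s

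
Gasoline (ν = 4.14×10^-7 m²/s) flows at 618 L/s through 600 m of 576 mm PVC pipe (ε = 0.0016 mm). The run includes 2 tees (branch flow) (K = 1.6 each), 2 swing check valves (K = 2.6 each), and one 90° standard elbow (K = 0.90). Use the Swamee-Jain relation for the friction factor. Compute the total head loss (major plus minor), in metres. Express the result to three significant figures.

H_L ≈ 5.57 m

V = 4Q/(πD²) = 2.372 m/s; V²/2g = 0.2867 m
Re = 3.30×10^6, ε/D = 2.78×10^-6 → f = 0.009734 (Swamee-Jain)
Major: h_f = f(L/D)·V²/2g = 0.009734·1042·0.2867 = 2.907 m
Minor: ΣK = 9.30; h_m = ΣK·V²/2g = 2.666 m
Total H_L = 2.907 + 2.666 = 5.573 m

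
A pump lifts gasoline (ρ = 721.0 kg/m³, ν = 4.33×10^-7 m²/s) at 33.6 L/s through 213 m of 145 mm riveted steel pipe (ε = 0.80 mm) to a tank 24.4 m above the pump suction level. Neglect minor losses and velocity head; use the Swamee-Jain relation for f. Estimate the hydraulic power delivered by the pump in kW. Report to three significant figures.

V = 4Q/(πD²) = 2.035 m/s; Re = 6.81×10^5; ε/D = 0.00552; f = 0.03150
h_f = f(L/D)V²/2g = 9.765 m
Total head H = z + h_f = 24.4 + 9.765 = 34.16 m
P_hyd = ρgQH = 721.0·9.81·0.0336·34.16 = 8.119 kW

P_hyd ≈ 8.12 kW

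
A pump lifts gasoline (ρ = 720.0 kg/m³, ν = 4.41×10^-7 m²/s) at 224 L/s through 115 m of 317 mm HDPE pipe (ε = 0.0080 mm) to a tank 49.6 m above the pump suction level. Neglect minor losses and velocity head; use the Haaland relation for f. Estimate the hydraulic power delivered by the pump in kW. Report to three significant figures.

P_hyd ≈ 81.1 kW

V = 4Q/(πD²) = 2.838 m/s; Re = 2.04×10^6; ε/D = 2.52×10^-5; f = 0.01106
h_f = f(L/D)V²/2g = 1.648 m
Total head H = z + h_f = 49.6 + 1.648 = 51.25 m
P_hyd = ρgQH = 720.0·9.81·0.224·51.25 = 81.08 kW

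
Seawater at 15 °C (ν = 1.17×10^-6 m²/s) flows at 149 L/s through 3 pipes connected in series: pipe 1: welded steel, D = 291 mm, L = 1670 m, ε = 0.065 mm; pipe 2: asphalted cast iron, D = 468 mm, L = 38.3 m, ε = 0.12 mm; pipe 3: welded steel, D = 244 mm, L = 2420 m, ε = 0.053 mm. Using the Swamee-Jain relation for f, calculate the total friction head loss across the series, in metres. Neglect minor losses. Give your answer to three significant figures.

Pipe 1: V = 2.240 m/s, Re = 5.57×10^5, ε/D = 2.23×10^-4, f = 0.01559, h_1 = f(L/D)V²/2g = 22.89 m
Pipe 2: V = 0.8662 m/s, Re = 3.46×10^5, ε/D = 2.56×10^-4, f = 0.01652, h_2 = f(L/D)V²/2g = 0.05168 m
Pipe 3: V = 3.187 m/s, Re = 6.65×10^5, ε/D = 2.17×10^-4, f = 0.01534, h_3 = f(L/D)V²/2g = 78.72 m
Series → Q common, losses add: H = Σh = 101.7 m

H ≈ 102 m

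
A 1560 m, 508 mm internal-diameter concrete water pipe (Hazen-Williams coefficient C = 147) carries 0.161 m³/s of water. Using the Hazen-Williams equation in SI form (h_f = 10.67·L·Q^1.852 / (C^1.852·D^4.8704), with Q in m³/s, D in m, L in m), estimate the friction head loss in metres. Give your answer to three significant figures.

h_f ≈ 1.48 m

h_f = 10.67·1560·0.161^1.852 / (147^1.852·0.508^4.8704) = 1.483 m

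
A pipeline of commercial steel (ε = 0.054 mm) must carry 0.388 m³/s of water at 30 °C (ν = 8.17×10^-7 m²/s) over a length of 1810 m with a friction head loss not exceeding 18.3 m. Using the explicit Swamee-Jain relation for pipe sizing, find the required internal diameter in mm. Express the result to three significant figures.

D ≈ 445 mm

Swamee-Jain (Type III): D = 0.66·[ε^1.25·(LQ²/(gh_f))^4.75 + ν·Q^9.4·(L/(gh_f))^5.2]^0.04
LQ²/(gh_f) = 1.518; L/(gh_f) = 10.08
Term 1 = ε^1.25·(…)^4.75 = 3.36×10^-5; Term 2 = ν·Q^9.4·(…)^5.2 = 1.84×10^-5
D = 0.66·(3.36×10^-5 + 1.84×10^-5)^0.04 = 0.4448 m = 445 mm
Check: V = 2.50 m/s, Re = 1.36×10^6, f = 0.01352, h_f = 17.5 m ≈ 18.3 m ✓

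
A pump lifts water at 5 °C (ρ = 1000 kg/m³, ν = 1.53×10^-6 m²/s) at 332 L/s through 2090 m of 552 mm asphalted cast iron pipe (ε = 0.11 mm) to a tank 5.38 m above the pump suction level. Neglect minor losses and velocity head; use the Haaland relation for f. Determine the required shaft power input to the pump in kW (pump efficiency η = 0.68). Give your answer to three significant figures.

P_shaft ≈ 53.0 kW

V = 4Q/(πD²) = 1.387 m/s; Re = 5.01×10^5; ε/D = 1.99×10^-4; f = 0.01528
h_f = f(L/D)V²/2g = 5.676 m
Total head H = z + h_f = 5.38 + 5.676 = 11.06 m
P_hyd = ρgQH = 1000·9.81·0.332·11.06 = 36.01 kW
P_shaft = P_hyd/η = 36.01/0.68 = 52.95 kW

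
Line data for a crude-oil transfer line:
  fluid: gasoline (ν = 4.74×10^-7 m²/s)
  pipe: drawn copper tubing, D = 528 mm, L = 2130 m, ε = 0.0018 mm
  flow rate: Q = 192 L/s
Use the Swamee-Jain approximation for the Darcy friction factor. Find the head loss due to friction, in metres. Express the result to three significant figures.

V = 4Q/(πD²) = 4·0.192/(π·0.528²) = 0.8769 m/s
Re = VD/ν = 0.8769·0.528/4.74×10^-7 = 9.77×10^5 → turbulent
ε/D = 0.0018/528 = 3.41×10^-6
Swamee-Jain: f = 0.01174
h_f = f(L/D)V²/(2g) = 0.01174·(2130/0.528)·0.8769²/(2·9.81) = 1.856 m

h_f ≈ 1.86 m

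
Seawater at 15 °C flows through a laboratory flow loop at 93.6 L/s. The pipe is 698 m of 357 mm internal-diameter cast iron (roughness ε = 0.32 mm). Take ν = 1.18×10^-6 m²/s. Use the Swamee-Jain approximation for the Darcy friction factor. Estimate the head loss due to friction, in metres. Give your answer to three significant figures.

h_f ≈ 1.77 m

V = 4Q/(πD²) = 4·0.0936/(π·0.357²) = 0.9351 m/s
Re = VD/ν = 0.9351·0.357/1.18×10^-6 = 2.83×10^5 → turbulent
ε/D = 0.32/357 = 8.96×10^-4
Swamee-Jain: f = 0.02036
h_f = f(L/D)V²/(2g) = 0.02036·(698/0.357)·0.9351²/(2·9.81) = 1.774 m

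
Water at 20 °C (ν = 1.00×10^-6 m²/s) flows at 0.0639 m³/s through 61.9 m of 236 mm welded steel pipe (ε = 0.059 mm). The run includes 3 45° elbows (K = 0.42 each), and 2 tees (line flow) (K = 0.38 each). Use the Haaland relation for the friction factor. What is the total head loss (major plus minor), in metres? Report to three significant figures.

V = 4Q/(πD²) = 1.461 m/s; V²/2g = 0.1088 m
Re = 3.45×10^5, ε/D = 2.50×10^-4 → f = 0.01623 (Haaland)
Major: h_f = f(L/D)·V²/2g = 0.01623·262.3·0.1088 = 0.4629 m
Minor: ΣK = 2.02; h_m = ΣK·V²/2g = 0.2197 m
Total H_L = 0.4629 + 0.2197 = 0.6826 m

H_L ≈ 0.683 m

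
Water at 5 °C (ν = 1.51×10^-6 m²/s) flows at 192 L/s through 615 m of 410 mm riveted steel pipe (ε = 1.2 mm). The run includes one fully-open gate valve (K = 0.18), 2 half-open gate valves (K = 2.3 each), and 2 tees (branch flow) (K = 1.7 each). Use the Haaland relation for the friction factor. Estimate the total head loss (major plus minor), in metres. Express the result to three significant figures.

V = 4Q/(πD²) = 1.454 m/s; V²/2g = 0.1078 m
Re = 3.95×10^5, ε/D = 0.00293 → f = 0.02635 (Haaland)
Major: h_f = f(L/D)·V²/2g = 0.02635·1500·0.1078 = 4.260 m
Minor: ΣK = 8.18; h_m = ΣK·V²/2g = 0.8817 m
Total H_L = 4.260 + 0.8817 = 5.142 m

H_L ≈ 5.14 m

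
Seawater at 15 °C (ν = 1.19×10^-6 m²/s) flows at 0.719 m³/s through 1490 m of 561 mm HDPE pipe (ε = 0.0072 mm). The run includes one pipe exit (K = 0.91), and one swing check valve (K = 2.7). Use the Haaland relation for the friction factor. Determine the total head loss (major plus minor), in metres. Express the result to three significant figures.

V = 4Q/(πD²) = 2.909 m/s; V²/2g = 0.4312 m
Re = 1.37×10^6, ε/D = 1.28×10^-5 → f = 0.01129 (Haaland)
Major: h_f = f(L/D)·V²/2g = 0.01129·2656·0.4312 = 12.93 m
Minor: ΣK = 3.61; h_m = ΣK·V²/2g = 1.557 m
Total H_L = 12.93 + 1.557 = 14.49 m

H_L ≈ 14.5 m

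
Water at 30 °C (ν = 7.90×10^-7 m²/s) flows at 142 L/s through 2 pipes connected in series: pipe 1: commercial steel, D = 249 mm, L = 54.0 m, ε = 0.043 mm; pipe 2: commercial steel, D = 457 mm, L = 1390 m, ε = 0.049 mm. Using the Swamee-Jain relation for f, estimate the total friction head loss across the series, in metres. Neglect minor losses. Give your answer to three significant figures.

Pipe 1: V = 2.916 m/s, Re = 9.19×10^5, ε/D = 1.73×10^-4, f = 0.01454, h_1 = f(L/D)V²/2g = 1.367 m
Pipe 2: V = 0.8657 m/s, Re = 5.01×10^5, ε/D = 1.07×10^-4, f = 0.01455, h_2 = f(L/D)V²/2g = 1.690 m
Series → Q common, losses add: H = Σh = 3.057 m

H ≈ 3.06 m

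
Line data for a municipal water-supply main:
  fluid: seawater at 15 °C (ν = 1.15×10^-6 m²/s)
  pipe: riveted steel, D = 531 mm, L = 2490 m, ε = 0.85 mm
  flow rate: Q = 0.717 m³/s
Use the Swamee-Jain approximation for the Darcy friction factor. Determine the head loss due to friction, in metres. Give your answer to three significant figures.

V = 4Q/(πD²) = 4·0.717/(π·0.531²) = 3.238 m/s
Re = VD/ν = 3.238·0.531/1.15×10^-6 = 1.49×10^6 → turbulent
ε/D = 0.85/531 = 0.00160
Swamee-Jain: f = 0.02230
h_f = f(L/D)V²/(2g) = 0.02230·(2490/0.531)·3.238²/(2·9.81) = 55.87 m

h_f ≈ 55.9 m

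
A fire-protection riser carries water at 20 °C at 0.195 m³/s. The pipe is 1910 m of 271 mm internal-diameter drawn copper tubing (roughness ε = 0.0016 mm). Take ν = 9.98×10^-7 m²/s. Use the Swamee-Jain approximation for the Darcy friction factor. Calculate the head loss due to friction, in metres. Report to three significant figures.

V = 4Q/(πD²) = 4·0.195/(π·0.271²) = 3.381 m/s
Re = VD/ν = 3.381·0.271/9.98×10^-7 = 9.18×10^5 → turbulent
ε/D = 0.0016/271 = 5.90×10^-6
Swamee-Jain: f = 0.01192
h_f = f(L/D)V²/(2g) = 0.01192·(1910/0.271)·3.381²/(2·9.81) = 48.92 m

h_f ≈ 48.9 m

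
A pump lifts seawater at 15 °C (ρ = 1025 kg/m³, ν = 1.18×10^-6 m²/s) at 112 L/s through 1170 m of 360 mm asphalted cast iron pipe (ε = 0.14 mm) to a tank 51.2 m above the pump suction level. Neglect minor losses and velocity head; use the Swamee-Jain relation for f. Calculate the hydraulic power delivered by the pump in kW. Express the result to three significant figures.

P_hyd ≈ 61.6 kW

V = 4Q/(πD²) = 1.100 m/s; Re = 3.36×10^5; ε/D = 3.89×10^-4; f = 0.01750
h_f = f(L/D)V²/2g = 3.510 m
Total head H = z + h_f = 51.2 + 3.510 = 54.71 m
P_hyd = ρgQH = 1025·9.81·0.112·54.71 = 61.61 kW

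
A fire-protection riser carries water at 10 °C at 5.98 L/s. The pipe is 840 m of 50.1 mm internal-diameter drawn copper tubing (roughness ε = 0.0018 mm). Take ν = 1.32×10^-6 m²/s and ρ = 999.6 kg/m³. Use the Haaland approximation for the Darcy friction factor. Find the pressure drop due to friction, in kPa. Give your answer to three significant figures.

Δp ≈ 1350 kPa

V = 4Q/(πD²) = 4·0.00598/(π·0.0501²) = 3.033 m/s
Re = VD/ν = 3.033·0.0501/1.32×10^-6 = 1.15×10^5 → turbulent
ε/D = 0.0018/50.1 = 3.59×10^-5
Haaland: f = 0.01747
h_f = f(L/D)V²/(2g) = 0.01747·(840/0.0501)·3.033²/(2·9.81) = 137.4 m
Δp = ρg·h_f = 999.6·9.81·137.4 = 1347 kPa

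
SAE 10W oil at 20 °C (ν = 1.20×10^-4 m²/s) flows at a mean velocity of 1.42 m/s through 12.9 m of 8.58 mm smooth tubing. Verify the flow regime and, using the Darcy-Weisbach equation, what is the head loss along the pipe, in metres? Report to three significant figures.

Re = VD/ν = 1.42·0.008580/1.20×10^-4 = 102 → laminar (Re < 2300)
f = 64/Re = 0.6304
h_f = f(L/D)V²/(2g) = 0.6304·(12.9/0.008580)·1.42²/(2·9.81) = 97.40 m

h_f ≈ 97.4 m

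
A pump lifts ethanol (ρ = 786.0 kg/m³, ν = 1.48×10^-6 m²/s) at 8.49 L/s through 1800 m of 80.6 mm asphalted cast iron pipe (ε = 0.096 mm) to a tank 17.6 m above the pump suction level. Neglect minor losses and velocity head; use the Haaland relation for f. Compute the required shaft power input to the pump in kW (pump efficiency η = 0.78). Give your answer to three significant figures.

P_shaft ≈ 7.51 kW

V = 4Q/(πD²) = 1.664 m/s; Re = 9.06×10^4; ε/D = 0.00119; f = 0.02279
h_f = f(L/D)V²/2g = 71.84 m
Total head H = z + h_f = 17.6 + 71.84 = 89.44 m
P_hyd = ρgQH = 786.0·9.81·0.00849·89.44 = 5.855 kW
P_shaft = P_hyd/η = 5.855/0.78 = 7.506 kW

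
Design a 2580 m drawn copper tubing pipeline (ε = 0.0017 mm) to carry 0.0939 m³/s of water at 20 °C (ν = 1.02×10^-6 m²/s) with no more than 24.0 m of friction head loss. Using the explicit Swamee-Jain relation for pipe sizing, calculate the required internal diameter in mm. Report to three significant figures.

Swamee-Jain (Type III): D = 0.66·[ε^1.25·(LQ²/(gh_f))^4.75 + ν·Q^9.4·(L/(gh_f))^5.2]^0.04
LQ²/(gh_f) = 0.09662; L/(gh_f) = 10.96
Term 1 = ε^1.25·(…)^4.75 = 9.27×10^-13; Term 2 = ν·Q^9.4·(…)^5.2 = 5.73×10^-11
D = 0.66·(9.27×10^-13 + 5.73×10^-11)^0.04 = 0.2571 m = 257 mm
Check: V = 1.81 m/s, Re = 4.56×10^5, f = 0.01341, h_f = 22.4 m ≈ 24.0 m ✓

D ≈ 257 mm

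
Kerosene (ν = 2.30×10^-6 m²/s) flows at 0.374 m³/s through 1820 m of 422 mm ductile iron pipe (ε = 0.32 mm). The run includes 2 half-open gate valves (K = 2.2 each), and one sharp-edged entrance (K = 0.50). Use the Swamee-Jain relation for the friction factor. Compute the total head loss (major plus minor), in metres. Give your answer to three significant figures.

H_L ≈ 32.0 m

V = 4Q/(πD²) = 2.674 m/s; V²/2g = 0.3644 m
Re = 4.91×10^5, ε/D = 7.58×10^-4 → f = 0.01924 (Swamee-Jain)
Major: h_f = f(L/D)·V²/2g = 0.01924·4313·0.3644 = 30.23 m
Minor: ΣK = 4.90; h_m = ΣK·V²/2g = 1.786 m
Total H_L = 30.23 + 1.786 = 32.02 m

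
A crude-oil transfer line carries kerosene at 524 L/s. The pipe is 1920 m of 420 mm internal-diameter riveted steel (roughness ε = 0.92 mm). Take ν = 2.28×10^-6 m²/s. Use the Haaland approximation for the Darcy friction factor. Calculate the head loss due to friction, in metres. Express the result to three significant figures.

h_f ≈ 80.9 m

V = 4Q/(πD²) = 4·0.524/(π·0.420²) = 3.782 m/s
Re = VD/ν = 3.782·0.420/2.28×10^-6 = 6.97×10^5 → turbulent
ε/D = 0.92/420 = 0.00219
Haaland: f = 0.02426
h_f = f(L/D)V²/(2g) = 0.02426·(1920/0.420)·3.782²/(2·9.81) = 80.87 m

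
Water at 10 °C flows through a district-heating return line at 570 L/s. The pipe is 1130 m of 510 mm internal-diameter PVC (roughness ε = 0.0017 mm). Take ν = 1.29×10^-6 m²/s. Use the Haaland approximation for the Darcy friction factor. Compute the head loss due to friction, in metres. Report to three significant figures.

h_f ≈ 10.1 m

V = 4Q/(πD²) = 4·0.570/(π·0.510²) = 2.790 m/s
Re = VD/ν = 2.790·0.510/1.29×10^-6 = 1.10×10^6 → turbulent
ε/D = 0.0017/510 = 3.33×10^-6
Haaland: f = 0.01146
h_f = f(L/D)V²/(2g) = 0.01146·(1130/0.510)·2.790²/(2·9.81) = 10.07 m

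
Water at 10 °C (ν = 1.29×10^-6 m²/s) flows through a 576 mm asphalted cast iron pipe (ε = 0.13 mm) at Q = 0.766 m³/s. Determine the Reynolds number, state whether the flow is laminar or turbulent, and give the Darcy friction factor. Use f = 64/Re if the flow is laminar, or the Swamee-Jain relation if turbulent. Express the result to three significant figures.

Re ≈ 1.31×10^6; turbulent; f ≈ 0.0149

V = 4Q/(πD²) = 2.940 m/s
Re = VD/ν = 2.940·0.576/1.29×10^-6 = 1.31×10^6
Re > 4000 → turbulent; ε/D = 2.26×10^-4
Swamee-Jain: f = 0.01485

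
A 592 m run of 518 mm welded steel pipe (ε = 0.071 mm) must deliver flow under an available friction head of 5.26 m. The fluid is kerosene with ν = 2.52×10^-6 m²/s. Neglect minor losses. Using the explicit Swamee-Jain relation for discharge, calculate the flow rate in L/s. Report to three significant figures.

Q ≈ 521 L/s

Swamee-Jain (Type II): Q = -0.965·√(gD⁵h_f/L)·ln[ε/(3.7D) + √(3.17ν²L/(gD³h_f))]
√(gD⁵h_f/L) = √(9.81·0.518⁵·5.26/592) = 0.05702
ε/(3.7D) = 3.70×10^-5; √(3.17ν²L/(gD³h_f)) = 4.08×10^-5
Q = -0.965·0.05702·ln(7.781×10^-5) = 0.5206 m³/s
Check: V = 2.47 m/s, Re = 5.08×10^5, f = 0.01486, h_f = 5.28 m ≈ 5.26 m ✓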